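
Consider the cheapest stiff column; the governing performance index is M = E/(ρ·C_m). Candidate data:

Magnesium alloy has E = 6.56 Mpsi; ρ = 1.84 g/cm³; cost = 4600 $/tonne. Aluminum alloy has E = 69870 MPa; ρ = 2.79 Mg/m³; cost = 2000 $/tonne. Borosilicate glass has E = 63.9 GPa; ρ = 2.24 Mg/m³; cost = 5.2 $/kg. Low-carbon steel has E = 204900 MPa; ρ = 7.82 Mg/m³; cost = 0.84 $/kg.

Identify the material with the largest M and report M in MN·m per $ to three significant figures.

low-carbon steel, M = 31.2 MN·m per $

After converting to SI:
  magnesium alloy: E = 45.23 GPa, ρ = 1840 kg/m³, cost = 4.600 $/kg
  aluminum alloy: E = 69.87 GPa, ρ = 2790 kg/m³, cost = 2.000 $/kg
  borosilicate glass: E = 63.90 GPa, ρ = 2240 kg/m³, cost = 5.200 $/kg
  low-carbon steel: E = 204.9 GPa, ρ = 7820 kg/m³, cost = 0.8400 $/kg
  low-carbon steel: M = 31.2 MN·m per $
  aluminum alloy: M = 12.5 MN·m per $
  borosilicate glass: M = 5.49 MN·m per $
  magnesium alloy: M = 5.34 MN·m per $
Highest index: low-carbon steel.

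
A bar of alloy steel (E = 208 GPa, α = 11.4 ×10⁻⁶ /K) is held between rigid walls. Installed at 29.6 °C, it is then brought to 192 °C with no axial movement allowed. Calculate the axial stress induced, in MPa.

ΔT = 162.4 K. Constrained thermal stress σ = E·α·ΔT = 208.0×10³ MPa × 11.4×10⁻⁶ × 162.4 = 385 MPa (compressive).

385 MPa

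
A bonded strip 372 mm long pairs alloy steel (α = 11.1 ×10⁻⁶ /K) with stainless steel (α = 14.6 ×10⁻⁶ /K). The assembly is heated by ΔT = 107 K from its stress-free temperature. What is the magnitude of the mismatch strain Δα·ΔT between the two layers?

3.74×10⁻⁴

Δα = |11.1 − 14.6|×10⁻⁶/K = 3.50×10⁻⁶/K.
Mismatch strain = Δα·ΔT = 3.50×10⁻⁶ × 107.0 = 3.74×10⁻⁴.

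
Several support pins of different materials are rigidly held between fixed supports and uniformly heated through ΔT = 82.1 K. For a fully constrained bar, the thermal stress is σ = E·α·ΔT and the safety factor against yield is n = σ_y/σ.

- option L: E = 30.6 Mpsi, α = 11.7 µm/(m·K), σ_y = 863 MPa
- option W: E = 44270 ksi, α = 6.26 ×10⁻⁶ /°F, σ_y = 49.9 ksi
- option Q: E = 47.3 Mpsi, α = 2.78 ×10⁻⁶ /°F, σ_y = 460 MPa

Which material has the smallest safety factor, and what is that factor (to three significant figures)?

With everything in SI (GPa, ×10⁻⁶/K, MPa):
  option L: E = 211.0, α = 11.7, σ_y = 863.0 → σ = 203 MPa, n = 4.26
  option W: E = 305.2, α = 11.3, σ_y = 344.0 → σ = 282 MPa, n = 1.22
  option Q: E = 326.1, α = 5.00, σ_y = 460.0 → σ = 134 MPa, n = 3.43
The minimum is option W at n = 1.22.

option W, n = 1.22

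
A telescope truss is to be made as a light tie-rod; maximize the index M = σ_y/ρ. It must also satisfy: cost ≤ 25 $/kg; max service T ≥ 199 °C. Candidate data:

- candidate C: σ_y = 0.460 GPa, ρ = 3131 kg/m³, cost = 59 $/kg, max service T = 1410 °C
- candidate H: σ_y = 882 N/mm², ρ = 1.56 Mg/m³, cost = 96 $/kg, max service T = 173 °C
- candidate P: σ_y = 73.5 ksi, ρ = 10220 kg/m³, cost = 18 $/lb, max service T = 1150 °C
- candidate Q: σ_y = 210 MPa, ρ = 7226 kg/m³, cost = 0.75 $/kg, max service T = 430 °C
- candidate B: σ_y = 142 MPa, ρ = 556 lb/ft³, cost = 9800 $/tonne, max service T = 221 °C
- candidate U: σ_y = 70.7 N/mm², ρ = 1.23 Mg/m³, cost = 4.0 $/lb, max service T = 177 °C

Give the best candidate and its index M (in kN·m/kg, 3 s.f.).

candidate Q, M = 29.1 kN·m/kg

Screen on constraints: cost ≤ 25 $/kg; max service T ≥ 199 °C. Survivors: candidate Q, candidate B.
Normalizing units and computing the index:
  candidate Q: σ_y = 210.0 MPa, ρ = 7226 kg/m³
  candidate B: σ_y = 142.0 MPa, ρ = 8906 kg/m³
  candidate Q: M = 29.1 kN·m/kg
  candidate B: M = 15.9 kN·m/kg
The maximum is for candidate Q.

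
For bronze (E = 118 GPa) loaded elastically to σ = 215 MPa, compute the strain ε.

ε = σ/E = 215 / 118000 = 1.82×10⁻³.

1.82×10⁻³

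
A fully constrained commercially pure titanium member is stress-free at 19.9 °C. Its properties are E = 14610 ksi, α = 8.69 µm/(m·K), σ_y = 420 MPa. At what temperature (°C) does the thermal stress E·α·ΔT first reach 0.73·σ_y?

370 °C

E = 14610 ksi = 100.7 GPa.
E·α·ΔT = 306.6 MPa ⇒ ΔT = 306.6 / (100.7×10³ × 8.69×10⁻⁶) = 350.3 K.
T = 19.9 + 350.3 = 370.2 °C.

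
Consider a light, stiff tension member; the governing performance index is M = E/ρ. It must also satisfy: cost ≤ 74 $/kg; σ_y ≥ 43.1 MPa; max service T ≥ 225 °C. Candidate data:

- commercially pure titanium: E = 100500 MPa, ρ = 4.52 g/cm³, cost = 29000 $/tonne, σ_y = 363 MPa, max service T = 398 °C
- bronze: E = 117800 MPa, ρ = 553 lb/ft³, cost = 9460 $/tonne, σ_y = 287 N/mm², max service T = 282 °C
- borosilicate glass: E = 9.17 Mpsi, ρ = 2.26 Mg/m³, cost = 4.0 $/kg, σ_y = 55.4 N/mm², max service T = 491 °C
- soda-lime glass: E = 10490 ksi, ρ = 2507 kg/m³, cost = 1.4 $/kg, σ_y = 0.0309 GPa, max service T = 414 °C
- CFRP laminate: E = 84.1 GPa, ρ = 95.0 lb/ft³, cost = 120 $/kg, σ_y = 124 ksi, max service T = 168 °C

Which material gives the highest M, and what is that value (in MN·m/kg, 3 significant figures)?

Screen on constraints: cost ≤ 74 $/kg; σ_y ≥ 43.1 MPa; max service T ≥ 225 °C. Survivors: commercially pure titanium, bronze, borosilicate glass.
Convert each candidate to consistent units, then evaluate M:
  commercially pure titanium: E = 100.5 GPa, ρ = 4520 kg/m³
  bronze: E = 117.8 GPa, ρ = 8858 kg/m³
  borosilicate glass: E = 63.22 GPa, ρ = 2260 kg/m³
  borosilicate glass: M = 28.0 MN·m/kg
  commercially pure titanium: M = 22.2 MN·m/kg
  bronze: M = 13.3 MN·m/kg
The maximum is for borosilicate glass.

borosilicate glass, M = 28.0 MN·m/kg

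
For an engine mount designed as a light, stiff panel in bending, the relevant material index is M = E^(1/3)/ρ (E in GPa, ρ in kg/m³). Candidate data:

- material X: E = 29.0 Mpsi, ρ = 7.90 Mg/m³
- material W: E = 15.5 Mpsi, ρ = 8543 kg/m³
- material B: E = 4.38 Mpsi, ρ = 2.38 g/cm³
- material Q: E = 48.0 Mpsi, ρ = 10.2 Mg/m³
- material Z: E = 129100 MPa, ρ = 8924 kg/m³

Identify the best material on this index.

material B

In SI units:
  material X: E = 199.9 GPa, ρ = 7900 kg/m³
  material W: E = 106.9 GPa, ρ = 8543 kg/m³
  material B: E = 30.20 GPa, ρ = 2380 kg/m³
  material Q: E = 330.9 GPa, ρ = 10200 kg/m³
  material Z: E = 129.1 GPa, ρ = 8924 kg/m³
  material B: M = 1.31×10⁻³
  material X: M = 0.740×10⁻³
  material Q: M = 0.678×10⁻³
  material Z: M = 0.566×10⁻³
  material W: M = 0.555×10⁻³
The maximum is for material B.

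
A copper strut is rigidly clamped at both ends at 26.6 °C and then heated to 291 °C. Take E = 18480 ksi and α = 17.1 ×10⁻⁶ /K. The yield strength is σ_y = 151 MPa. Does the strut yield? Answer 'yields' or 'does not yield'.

E = 18480 ksi = 127.4 GPa.
ΔT = 264.4 K. Constrained thermal stress σ = E·α·ΔT = 127.4×10³ MPa × 17.1×10⁻⁶ × 264.4 = 576 MPa (compressive).
Compare to σ_y = 151 MPa: σ ≥ σ_y, so it yields.

yields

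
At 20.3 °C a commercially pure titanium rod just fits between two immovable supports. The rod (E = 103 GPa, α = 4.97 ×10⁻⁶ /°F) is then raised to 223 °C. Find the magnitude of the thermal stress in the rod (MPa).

α = 4.97×10⁻⁶/°F × 9/5 = 8.95×10⁻⁶/K.
ΔT = 202.7 K. Constrained thermal stress σ = E·α·ΔT = 103.0×10³ MPa × 8.95×10⁻⁶ × 202.7 = 187 MPa (compressive).

187 MPa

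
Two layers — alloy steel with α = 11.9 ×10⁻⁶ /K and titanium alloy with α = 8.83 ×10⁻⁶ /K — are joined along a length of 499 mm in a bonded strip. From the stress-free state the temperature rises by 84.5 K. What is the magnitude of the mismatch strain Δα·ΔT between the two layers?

2.59×10⁻⁴

Δα = |11.9 − 8.83|×10⁻⁶/K = 3.07×10⁻⁶/K.
Mismatch strain = Δα·ΔT = 3.07×10⁻⁶ × 84.5 = 2.59×10⁻⁴.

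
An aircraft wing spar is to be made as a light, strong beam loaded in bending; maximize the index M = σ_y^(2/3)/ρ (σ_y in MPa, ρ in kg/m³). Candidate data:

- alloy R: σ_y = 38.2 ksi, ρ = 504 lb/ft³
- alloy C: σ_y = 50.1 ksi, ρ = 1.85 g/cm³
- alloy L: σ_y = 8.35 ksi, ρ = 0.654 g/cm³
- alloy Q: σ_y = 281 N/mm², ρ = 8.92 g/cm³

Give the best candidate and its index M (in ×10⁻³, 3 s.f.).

Normalizing units and computing the index:
  alloy R: σ_y = 263.4 MPa, ρ = 8073 kg/m³
  alloy C: σ_y = 345.4 MPa, ρ = 1850 kg/m³
  alloy L: σ_y = 57.57 MPa, ρ = 654.0 kg/m³
  alloy Q: σ_y = 281.0 MPa, ρ = 8920 kg/m³
  alloy C: M = 26.6×10⁻³
  alloy L: M = 22.8×10⁻³
  alloy R: M = 5.09×10⁻³
  alloy Q: M = 4.81×10⁻³
Highest index: alloy C.

alloy C, M = 26.6×10⁻³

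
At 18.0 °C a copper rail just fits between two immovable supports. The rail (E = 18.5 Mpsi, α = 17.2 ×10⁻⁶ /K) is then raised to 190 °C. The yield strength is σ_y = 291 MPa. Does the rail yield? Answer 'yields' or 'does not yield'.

E = 18.5 Mpsi = 127.6 GPa.
ΔT = 172.0 K. Constrained thermal stress σ = E·α·ΔT = 127.6×10³ MPa × 17.2×10⁻⁶ × 172.0 = 377 MPa (compressive).
Compare to σ_y = 291 MPa: σ ≥ σ_y, so it yields.

yields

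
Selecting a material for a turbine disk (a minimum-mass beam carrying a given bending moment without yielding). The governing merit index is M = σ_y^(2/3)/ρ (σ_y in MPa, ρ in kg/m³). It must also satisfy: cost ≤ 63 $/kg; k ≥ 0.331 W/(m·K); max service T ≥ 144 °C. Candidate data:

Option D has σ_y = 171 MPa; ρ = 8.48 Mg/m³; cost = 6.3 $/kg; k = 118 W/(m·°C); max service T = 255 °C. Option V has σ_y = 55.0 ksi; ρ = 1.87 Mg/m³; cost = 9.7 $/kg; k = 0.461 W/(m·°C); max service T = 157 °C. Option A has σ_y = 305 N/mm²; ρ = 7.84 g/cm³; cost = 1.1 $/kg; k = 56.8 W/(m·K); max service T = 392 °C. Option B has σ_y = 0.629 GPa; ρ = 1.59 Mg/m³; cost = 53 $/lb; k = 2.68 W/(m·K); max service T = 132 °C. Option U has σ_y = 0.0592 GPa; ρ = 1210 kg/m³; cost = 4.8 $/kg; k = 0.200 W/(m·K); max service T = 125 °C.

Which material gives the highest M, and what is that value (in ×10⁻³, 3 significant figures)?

Screen on constraints: cost ≤ 63 $/kg; k ≥ 0.331 W/(m·K); max service T ≥ 144 °C. Survivors: option D, option V, option A.
In SI units:
  option D: σ_y = 171.0 MPa, ρ = 8480 kg/m³
  option V: σ_y = 379.2 MPa, ρ = 1870 kg/m³
  option A: σ_y = 305.0 MPa, ρ = 7840 kg/m³
  option V: M = 28.0×10⁻³
  option A: M = 5.78×10⁻³
  option D: M = 3.63×10⁻³
Option V ranks first.

option V, M = 28.0×10⁻³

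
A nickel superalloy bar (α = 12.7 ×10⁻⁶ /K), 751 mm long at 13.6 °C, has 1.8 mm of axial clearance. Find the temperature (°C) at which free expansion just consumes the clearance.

α·L₀·ΔT = 1.8 mm ⇒ ΔT = 1.8 / (12.7×10⁻⁶ × 751.0) = 188.7 K.
T = 13.6 + 188.7 = 202.3 °C.

202 °C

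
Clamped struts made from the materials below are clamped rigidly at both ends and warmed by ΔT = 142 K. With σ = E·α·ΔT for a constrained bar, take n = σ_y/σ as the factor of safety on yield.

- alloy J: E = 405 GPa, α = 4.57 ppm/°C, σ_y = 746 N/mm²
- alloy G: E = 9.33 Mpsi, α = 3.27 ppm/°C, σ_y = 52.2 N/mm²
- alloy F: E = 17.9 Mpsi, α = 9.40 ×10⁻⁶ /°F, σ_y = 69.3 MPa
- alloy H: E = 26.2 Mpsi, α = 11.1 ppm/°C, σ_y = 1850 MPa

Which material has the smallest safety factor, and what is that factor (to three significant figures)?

With everything in SI (GPa, ×10⁻⁶/K, MPa):
  alloy J: E = 405.0, α = 4.57, σ_y = 746.0 → σ = 263 MPa, n = 2.84
  alloy G: E = 64.33, α = 3.27, σ_y = 52.20 → σ = 29.9 MPa, n = 1.75
  alloy F: E = 123.4, α = 16.9, σ_y = 69.30 → σ = 297 MPa, n = 0.234
  alloy H: E = 180.6, α = 11.1, σ_y = 1850 → σ = 285 MPa, n = 6.50
Smallest n: alloy F with n = 0.234.

alloy F, n = 0.234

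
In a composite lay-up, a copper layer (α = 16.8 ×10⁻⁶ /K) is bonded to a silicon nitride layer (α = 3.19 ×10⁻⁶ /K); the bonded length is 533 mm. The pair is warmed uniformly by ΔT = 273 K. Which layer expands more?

α(copper) = 16.8×10⁻⁶/K vs α(silicon nitride) = 3.19×10⁻⁶/K.
Higher α expands more for the same ΔT: copper.

copper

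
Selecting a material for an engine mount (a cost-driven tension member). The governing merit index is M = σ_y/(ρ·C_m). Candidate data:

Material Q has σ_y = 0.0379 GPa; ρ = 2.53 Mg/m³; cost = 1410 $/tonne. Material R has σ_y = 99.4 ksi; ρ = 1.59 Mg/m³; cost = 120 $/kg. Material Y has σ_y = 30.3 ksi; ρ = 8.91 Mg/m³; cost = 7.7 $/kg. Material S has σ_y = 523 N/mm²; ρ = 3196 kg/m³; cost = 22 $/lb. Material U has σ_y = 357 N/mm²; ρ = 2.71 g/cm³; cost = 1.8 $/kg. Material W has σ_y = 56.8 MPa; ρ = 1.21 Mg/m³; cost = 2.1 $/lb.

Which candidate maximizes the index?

Convert each candidate to consistent units, then evaluate M:
  material Q: σ_y = 37.90 MPa, ρ = 2530 kg/m³, cost = 1.410 $/kg
  material R: σ_y = 685.3 MPa, ρ = 1590 kg/m³, cost = 120.0 $/kg
  material Y: σ_y = 208.9 MPa, ρ = 8910 kg/m³, cost = 7.700 $/kg
  material S: σ_y = 523.0 MPa, ρ = 3196 kg/m³, cost = 48.50 $/kg
  material U: σ_y = 357.0 MPa, ρ = 2710 kg/m³, cost = 1.800 $/kg
  material W: σ_y = 56.80 MPa, ρ = 1210 kg/m³, cost = 4.630 $/kg
  material U: M = 73.2 kN·m per $
  material Q: M = 10.6 kN·m per $
  material W: M = 10.1 kN·m per $
  material R: M = 3.59 kN·m per $
  material S: M = 3.37 kN·m per $
  material Y: M = 3.05 kN·m per $
Highest index: material U.

material U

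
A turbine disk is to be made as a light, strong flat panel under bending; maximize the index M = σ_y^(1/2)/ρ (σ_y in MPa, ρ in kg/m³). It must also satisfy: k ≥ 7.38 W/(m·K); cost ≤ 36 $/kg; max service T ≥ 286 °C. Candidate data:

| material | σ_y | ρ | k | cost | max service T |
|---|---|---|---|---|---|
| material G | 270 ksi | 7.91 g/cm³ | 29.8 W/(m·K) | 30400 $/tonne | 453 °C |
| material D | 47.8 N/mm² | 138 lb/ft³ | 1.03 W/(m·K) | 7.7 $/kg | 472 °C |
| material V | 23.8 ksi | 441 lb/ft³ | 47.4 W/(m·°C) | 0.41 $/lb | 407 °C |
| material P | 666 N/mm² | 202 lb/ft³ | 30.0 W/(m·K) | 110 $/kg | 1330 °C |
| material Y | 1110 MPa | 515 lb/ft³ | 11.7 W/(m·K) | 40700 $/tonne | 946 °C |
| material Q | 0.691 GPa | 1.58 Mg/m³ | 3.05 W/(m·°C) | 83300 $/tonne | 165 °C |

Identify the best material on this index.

material G

Screen on constraints: k ≥ 7.38 W/(m·K); cost ≤ 36 $/kg; max service T ≥ 286 °C. Survivors: material G, material V.
Putting every candidate on a common basis:
  material G: σ_y = 1862 MPa, ρ = 7910 kg/m³
  material V: σ_y = 164.1 MPa, ρ = 7064 kg/m³
  material G: M = 5.45×10⁻³
  material V: M = 1.81×10⁻³
Material G has the largest M.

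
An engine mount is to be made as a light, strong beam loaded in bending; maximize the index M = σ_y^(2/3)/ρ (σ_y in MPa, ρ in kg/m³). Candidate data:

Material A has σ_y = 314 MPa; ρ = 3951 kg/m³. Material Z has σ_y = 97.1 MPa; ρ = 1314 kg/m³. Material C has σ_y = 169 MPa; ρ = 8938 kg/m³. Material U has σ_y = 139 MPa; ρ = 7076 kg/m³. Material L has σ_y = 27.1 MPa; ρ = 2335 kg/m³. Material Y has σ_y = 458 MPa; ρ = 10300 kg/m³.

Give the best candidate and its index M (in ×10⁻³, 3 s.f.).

Per-candidate index values:
  material Z: M = 16.1×10⁻³
  material A: M = 11.7×10⁻³
  material Y: M = 5.77×10⁻³
  material L: M = 3.86×10⁻³
  material U: M = 3.79×10⁻³
  material C: M = 3.42×10⁻³
Highest index: material Z.

material Z, M = 16.1×10⁻³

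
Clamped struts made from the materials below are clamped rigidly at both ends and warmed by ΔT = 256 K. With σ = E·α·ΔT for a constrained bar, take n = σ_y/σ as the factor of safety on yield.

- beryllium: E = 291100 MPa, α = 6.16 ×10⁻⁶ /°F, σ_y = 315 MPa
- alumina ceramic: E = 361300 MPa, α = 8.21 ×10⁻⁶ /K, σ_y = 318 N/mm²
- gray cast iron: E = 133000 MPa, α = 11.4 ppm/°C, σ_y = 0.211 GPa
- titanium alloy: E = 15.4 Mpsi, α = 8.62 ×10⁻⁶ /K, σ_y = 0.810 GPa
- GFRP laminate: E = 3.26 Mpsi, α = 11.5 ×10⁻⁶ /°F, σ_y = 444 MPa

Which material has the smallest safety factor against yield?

beryllium

Converting E to GPa, α to ×10⁻⁶/K, σ_y to MPa, then σ and n for each:
  beryllium: E = 291.1, α = 11.1, σ_y = 315.0 → σ = 826 MPa, n = 0.381
  alumina ceramic: E = 361.3, α = 8.21, σ_y = 318.0 → σ = 759 MPa, n = 0.419
  gray cast iron: E = 133.0, α = 11.4, σ_y = 211.0 → σ = 388 MPa, n = 0.544
  titanium alloy: E = 106.2, α = 8.62, σ_y = 810.0 → σ = 234 MPa, n = 3.46
  GFRP laminate: E = 22.48, α = 20.7, σ_y = 444.0 → σ = 119 MPa, n = 3.73
Smallest n: beryllium with n = 0.381.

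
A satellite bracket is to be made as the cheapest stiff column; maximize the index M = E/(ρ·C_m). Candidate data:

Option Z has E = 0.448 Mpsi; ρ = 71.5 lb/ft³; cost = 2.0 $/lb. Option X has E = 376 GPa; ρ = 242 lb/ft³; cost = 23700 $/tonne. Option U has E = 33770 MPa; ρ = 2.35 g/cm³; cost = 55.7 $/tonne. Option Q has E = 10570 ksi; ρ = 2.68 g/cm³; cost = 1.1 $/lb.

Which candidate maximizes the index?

option U

Convert each candidate to consistent units, then evaluate M:
  option Z: E = 3.089 GPa, ρ = 1145 kg/m³, cost = 4.409 $/kg
  option X: E = 376.0 GPa, ρ = 3876 kg/m³, cost = 23.70 $/kg
  option U: E = 33.77 GPa, ρ = 2350 kg/m³, cost = 0.05570 $/kg
  option Q: E = 72.88 GPa, ρ = 2680 kg/m³, cost = 2.425 $/kg
  option U: M = 258 MN·m per $
  option Q: M = 11.2 MN·m per $
  option X: M = 4.09 MN·m per $
  option Z: M = 0.612 MN·m per $
Highest index: option U.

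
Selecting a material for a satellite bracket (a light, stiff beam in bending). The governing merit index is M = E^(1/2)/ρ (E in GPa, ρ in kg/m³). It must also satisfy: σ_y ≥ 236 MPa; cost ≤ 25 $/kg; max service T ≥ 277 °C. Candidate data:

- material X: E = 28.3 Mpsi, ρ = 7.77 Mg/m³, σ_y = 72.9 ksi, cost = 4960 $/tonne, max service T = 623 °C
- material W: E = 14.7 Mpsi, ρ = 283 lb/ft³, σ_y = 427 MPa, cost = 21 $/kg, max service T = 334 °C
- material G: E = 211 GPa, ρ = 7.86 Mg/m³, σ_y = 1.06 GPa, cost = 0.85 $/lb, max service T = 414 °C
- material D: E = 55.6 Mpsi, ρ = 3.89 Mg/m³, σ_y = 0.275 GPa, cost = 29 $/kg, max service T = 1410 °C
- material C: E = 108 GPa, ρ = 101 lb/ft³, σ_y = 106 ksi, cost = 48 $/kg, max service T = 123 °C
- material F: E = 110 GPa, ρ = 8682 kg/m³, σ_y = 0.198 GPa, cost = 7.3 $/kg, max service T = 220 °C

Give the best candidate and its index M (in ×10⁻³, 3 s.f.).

Screen on constraints: σ_y ≥ 236 MPa; cost ≤ 25 $/kg; max service T ≥ 277 °C. Survivors: material X, material W, material G.
After converting to SI:
  material X: E = 195.1 GPa, ρ = 7770 kg/m³
  material W: E = 101.4 GPa, ρ = 4533 kg/m³
  material G: E = 211.0 GPa, ρ = 7860 kg/m³
  material W: M = 2.22×10⁻³
  material G: M = 1.85×10⁻³
  material X: M = 1.80×10⁻³
Material W ranks first.

material W, M = 2.22×10⁻³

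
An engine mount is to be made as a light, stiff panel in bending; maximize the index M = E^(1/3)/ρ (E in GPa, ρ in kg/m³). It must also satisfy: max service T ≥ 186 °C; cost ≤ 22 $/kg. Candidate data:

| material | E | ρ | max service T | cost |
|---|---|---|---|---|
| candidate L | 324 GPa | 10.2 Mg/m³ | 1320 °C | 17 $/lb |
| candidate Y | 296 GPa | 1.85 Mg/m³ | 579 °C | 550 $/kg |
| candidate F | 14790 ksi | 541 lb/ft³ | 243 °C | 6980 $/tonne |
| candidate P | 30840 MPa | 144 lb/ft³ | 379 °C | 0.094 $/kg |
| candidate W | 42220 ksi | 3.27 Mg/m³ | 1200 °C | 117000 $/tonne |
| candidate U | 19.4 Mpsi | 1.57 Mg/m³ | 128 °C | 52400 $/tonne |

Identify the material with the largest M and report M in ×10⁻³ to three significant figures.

candidate P, M = 1.36×10⁻³

Screen on constraints: max service T ≥ 186 °C; cost ≤ 22 $/kg. Survivors: candidate F, candidate P.
In SI units:
  candidate F: E = 102.0 GPa, ρ = 8666 kg/m³
  candidate P: E = 30.84 GPa, ρ = 2307 kg/m³
  candidate P: M = 1.36×10⁻³
  candidate F: M = 0.539×10⁻³
Candidate P ranks first.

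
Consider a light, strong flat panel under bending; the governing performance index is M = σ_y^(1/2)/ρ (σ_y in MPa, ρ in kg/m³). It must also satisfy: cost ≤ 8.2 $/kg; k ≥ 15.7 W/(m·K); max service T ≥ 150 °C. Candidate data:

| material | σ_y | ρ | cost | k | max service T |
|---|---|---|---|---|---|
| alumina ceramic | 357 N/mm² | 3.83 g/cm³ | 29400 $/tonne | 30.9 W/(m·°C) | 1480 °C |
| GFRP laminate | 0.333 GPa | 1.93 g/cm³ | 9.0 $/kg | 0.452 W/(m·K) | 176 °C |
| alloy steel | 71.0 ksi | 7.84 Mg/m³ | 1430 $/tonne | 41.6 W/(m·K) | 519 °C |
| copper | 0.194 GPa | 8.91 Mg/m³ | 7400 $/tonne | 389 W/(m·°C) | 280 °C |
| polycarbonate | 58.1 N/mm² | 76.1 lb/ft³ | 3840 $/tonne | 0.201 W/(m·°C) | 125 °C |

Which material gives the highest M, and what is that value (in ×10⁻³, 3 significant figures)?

alloy steel, M = 2.82×10⁻³

Screen on constraints: cost ≤ 8.2 $/kg; k ≥ 15.7 W/(m·K); max service T ≥ 150 °C. Survivors: alloy steel, copper.
Putting every candidate on a common basis:
  alloy steel: σ_y = 489.5 MPa, ρ = 7840 kg/m³
  copper: σ_y = 194.0 MPa, ρ = 8910 kg/m³
  alloy steel: M = 2.82×10⁻³
  copper: M = 1.56×10⁻³
Highest index: alloy steel.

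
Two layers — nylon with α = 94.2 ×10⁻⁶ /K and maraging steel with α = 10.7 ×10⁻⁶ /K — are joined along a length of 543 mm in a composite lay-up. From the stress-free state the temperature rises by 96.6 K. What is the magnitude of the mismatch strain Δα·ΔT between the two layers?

Δα = |94.2 − 10.7|×10⁻⁶/K = 83.5×10⁻⁶/K.
Mismatch strain = Δα·ΔT = 83.5×10⁻⁶ × 96.6 = 8.07×10⁻³.

8.07×10⁻³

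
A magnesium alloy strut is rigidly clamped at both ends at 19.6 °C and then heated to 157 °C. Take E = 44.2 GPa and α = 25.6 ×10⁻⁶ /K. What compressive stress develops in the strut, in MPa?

155 MPa

ΔT = 137.4 K. Constrained thermal stress σ = E·α·ΔT = 44.20×10³ MPa × 25.6×10⁻⁶ × 137.4 = 155 MPa (compressive).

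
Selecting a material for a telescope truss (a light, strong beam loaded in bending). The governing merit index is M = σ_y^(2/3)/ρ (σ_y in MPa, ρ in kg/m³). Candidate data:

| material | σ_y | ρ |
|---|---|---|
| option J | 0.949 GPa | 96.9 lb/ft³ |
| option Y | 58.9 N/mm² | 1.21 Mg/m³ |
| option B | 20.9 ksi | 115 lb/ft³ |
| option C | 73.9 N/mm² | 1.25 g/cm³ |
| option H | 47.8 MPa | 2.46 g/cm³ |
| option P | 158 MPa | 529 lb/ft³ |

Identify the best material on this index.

option J

Convert each candidate to consistent units, then evaluate M:
  option J: σ_y = 949.0 MPa, ρ = 1552 kg/m³
  option Y: σ_y = 58.90 MPa, ρ = 1210 kg/m³
  option B: σ_y = 144.1 MPa, ρ = 1842 kg/m³
  option C: σ_y = 73.90 MPa, ρ = 1250 kg/m³
  option H: σ_y = 47.80 MPa, ρ = 2460 kg/m³
  option P: σ_y = 158.0 MPa, ρ = 8474 kg/m³
  option J: M = 62.2×10⁻³
  option B: M = 14.9×10⁻³
  option C: M = 14.1×10⁻³
  option Y: M = 12.5×10⁻³
  option H: M = 5.35×10⁻³
  option P: M = 3.45×10⁻³
Highest index: option J.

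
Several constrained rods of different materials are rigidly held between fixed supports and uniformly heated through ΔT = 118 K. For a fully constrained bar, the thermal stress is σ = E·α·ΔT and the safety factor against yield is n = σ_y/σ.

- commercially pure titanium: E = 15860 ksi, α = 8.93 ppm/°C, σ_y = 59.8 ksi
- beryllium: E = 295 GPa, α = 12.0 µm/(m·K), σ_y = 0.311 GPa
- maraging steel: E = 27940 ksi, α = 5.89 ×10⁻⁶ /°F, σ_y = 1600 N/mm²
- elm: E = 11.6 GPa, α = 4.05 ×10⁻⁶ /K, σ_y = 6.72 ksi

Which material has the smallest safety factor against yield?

beryllium

Per material, after unit conversion:
  commercially pure titanium: E = 109.4, α = 8.93, σ_y = 412.3 → σ = 115 MPa, n = 3.58
  beryllium: E = 295.0, α = 12.0, σ_y = 311.0 → σ = 418 MPa, n = 0.745
  maraging steel: E = 192.6, α = 10.6, σ_y = 1600 → σ = 241 MPa, n = 6.64
  elm: E = 11.60, α = 4.05, σ_y = 46.33 → σ = 5.54 MPa, n = 8.36
The minimum is beryllium at n = 0.745.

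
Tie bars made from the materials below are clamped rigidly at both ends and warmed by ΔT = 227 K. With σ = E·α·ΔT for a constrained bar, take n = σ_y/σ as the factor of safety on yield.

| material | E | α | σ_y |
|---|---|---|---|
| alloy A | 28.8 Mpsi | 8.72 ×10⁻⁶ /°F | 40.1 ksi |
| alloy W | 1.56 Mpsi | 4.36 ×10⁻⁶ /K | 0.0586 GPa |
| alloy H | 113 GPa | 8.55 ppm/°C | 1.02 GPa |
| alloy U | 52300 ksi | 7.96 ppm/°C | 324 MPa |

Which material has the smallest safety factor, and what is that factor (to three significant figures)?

alloy A, n = 0.391

Per material, after unit conversion:
  alloy A: E = 198.6, α = 15.7, σ_y = 276.5 → σ = 707 MPa, n = 0.391
  alloy W: E = 10.76, α = 4.36, σ_y = 58.60 → σ = 10.6 MPa, n = 5.50
  alloy H: E = 113.0, α = 8.55, σ_y = 1020 → σ = 219 MPa, n = 4.65
  alloy U: E = 360.6, α = 7.96, σ_y = 324.0 → σ = 652 MPa, n = 0.497
Alloy A has the lowest safety factor, n = 0.391.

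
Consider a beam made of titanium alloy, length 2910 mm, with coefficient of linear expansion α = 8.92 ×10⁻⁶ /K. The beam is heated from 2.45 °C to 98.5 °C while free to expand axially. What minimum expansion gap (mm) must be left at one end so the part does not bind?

2.49 mm

ΔT = 98.5 − 2.45 = 96.05 K.
ΔL = α·L₀·ΔT = 8.92×10⁻⁶ × 2910 mm × 96.05 K = 2.49 mm.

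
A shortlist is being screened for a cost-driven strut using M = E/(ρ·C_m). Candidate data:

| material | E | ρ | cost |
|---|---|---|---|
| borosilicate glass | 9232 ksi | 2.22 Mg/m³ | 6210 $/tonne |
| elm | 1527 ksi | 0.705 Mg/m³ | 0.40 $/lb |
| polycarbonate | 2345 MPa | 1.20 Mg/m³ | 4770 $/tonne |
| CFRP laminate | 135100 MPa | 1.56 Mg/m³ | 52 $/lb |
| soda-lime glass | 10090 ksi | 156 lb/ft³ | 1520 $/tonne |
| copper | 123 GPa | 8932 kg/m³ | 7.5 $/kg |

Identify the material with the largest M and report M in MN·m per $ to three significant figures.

Normalizing units and computing the index:
  borosilicate glass: E = 63.65 GPa, ρ = 2220 kg/m³, cost = 6.210 $/kg
  elm: E = 10.53 GPa, ρ = 705.0 kg/m³, cost = 0.8818 $/kg
  polycarbonate: E = 2.345 GPa, ρ = 1200 kg/m³, cost = 4.770 $/kg
  CFRP laminate: E = 135.1 GPa, ρ = 1560 kg/m³, cost = 114.6 $/kg
  soda-lime glass: E = 69.57 GPa, ρ = 2499 kg/m³, cost = 1.520 $/kg
  copper: E = 123.0 GPa, ρ = 8932 kg/m³, cost = 7.500 $/kg
  soda-lime glass: M = 18.3 MN·m per $
  elm: M = 16.9 MN·m per $
  borosilicate glass: M = 4.62 MN·m per $
  copper: M = 1.84 MN·m per $
  CFRP laminate: M = 0.755 MN·m per $
  polycarbonate: M = 0.410 MN·m per $
Soda-lime glass ranks first.

soda-lime glass, M = 18.3 MN·m per $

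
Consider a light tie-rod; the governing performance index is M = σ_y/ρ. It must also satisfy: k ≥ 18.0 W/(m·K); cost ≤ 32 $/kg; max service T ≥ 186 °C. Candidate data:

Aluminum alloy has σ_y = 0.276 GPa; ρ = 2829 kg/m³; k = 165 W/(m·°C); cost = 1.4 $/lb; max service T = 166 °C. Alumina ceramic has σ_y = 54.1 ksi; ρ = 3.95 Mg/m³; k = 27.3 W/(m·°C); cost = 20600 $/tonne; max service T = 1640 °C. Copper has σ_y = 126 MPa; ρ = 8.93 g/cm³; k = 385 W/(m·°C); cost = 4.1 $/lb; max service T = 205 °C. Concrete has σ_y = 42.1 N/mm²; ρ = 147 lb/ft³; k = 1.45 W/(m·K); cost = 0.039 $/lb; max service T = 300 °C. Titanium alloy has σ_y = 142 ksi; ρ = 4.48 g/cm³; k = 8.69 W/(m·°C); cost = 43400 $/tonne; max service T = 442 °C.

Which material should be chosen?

alumina ceramic

Screen on constraints: k ≥ 18.0 W/(m·K); cost ≤ 32 $/kg; max service T ≥ 186 °C. Survivors: alumina ceramic, copper.
Normalizing units and computing the index:
  alumina ceramic: σ_y = 373.0 MPa, ρ = 3950 kg/m³
  copper: σ_y = 126.0 MPa, ρ = 8930 kg/m³
  alumina ceramic: M = 94.4 kN·m/kg
  copper: M = 14.1 kN·m/kg
Highest index: alumina ceramic.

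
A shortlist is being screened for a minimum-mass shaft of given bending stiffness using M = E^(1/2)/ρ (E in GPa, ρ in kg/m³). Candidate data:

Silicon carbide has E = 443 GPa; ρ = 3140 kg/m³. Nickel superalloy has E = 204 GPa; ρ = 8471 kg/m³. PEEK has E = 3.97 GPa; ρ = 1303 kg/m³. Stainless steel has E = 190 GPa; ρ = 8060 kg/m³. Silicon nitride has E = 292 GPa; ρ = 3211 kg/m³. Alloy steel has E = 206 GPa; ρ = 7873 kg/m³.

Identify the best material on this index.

silicon carbide

Evaluate M for each candidate:
  silicon carbide: M = 6.70×10⁻³
  silicon nitride: M = 5.32×10⁻³
  alloy steel: M = 1.82×10⁻³
  stainless steel: M = 1.71×10⁻³
  nickel superalloy: M = 1.69×10⁻³
  PEEK: M = 1.53×10⁻³
Silicon carbide has the largest M.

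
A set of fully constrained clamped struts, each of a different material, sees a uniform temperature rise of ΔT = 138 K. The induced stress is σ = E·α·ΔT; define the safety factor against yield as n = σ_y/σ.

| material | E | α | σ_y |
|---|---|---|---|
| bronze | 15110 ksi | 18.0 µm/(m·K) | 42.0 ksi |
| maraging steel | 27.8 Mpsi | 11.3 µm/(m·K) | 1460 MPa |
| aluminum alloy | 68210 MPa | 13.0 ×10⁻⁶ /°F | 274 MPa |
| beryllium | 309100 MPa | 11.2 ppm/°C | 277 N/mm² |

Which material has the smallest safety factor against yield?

In consistent units (E in GPa, α in ×10⁻⁶/K, σ_y in MPa):
  bronze: E = 104.2, α = 18.0, σ_y = 289.6 → σ = 259 MPa, n = 1.12
  maraging steel: E = 191.7, α = 11.3, σ_y = 1460 → σ = 299 MPa, n = 4.88
  aluminum alloy: E = 68.21, α = 23.4, σ_y = 274.0 → σ = 220 MPa, n = 1.24
  beryllium: E = 309.1, α = 11.2, σ_y = 277.0 → σ = 478 MPa, n = 0.580
The minimum is beryllium at n = 0.580.

beryllium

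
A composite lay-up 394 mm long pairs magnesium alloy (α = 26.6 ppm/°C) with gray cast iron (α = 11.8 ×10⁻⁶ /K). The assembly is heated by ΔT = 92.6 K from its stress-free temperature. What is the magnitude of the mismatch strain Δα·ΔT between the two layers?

Δα = |26.6 − 11.8|×10⁻⁶/K = 14.8×10⁻⁶/K.
Mismatch strain = Δα·ΔT = 14.8×10⁻⁶ × 92.6 = 1.37×10⁻³.

1.37×10⁻³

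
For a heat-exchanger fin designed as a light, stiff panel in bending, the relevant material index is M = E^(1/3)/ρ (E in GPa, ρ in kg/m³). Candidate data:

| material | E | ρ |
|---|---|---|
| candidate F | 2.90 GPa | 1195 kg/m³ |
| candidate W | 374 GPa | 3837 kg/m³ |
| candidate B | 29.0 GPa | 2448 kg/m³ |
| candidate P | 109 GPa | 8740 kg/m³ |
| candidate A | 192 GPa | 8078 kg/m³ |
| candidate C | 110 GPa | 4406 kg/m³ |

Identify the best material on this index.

Evaluate M for each candidate:
  candidate W: M = 1.88×10⁻³
  candidate B: M = 1.26×10⁻³
  candidate F: M = 1.19×10⁻³
  candidate C: M = 1.09×10⁻³
  candidate A: M = 0.714×10⁻³
  candidate P: M = 0.547×10⁻³
Highest index: candidate W.

candidate W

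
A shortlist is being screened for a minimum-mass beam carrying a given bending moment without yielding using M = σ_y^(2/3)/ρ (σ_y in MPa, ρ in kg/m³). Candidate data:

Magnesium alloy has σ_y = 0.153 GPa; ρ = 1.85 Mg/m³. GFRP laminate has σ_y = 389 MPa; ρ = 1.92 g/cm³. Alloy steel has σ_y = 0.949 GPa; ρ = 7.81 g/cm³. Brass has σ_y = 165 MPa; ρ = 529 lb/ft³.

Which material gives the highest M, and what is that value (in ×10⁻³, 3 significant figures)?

Normalizing units and computing the index:
  magnesium alloy: σ_y = 153.0 MPa, ρ = 1850 kg/m³
  GFRP laminate: σ_y = 389.0 MPa, ρ = 1920 kg/m³
  alloy steel: σ_y = 949.0 MPa, ρ = 7810 kg/m³
  brass: σ_y = 165.0 MPa, ρ = 8474 kg/m³
  GFRP laminate: M = 27.8×10⁻³
  magnesium alloy: M = 15.5×10⁻³
  alloy steel: M = 12.4×10⁻³
  brass: M = 3.55×10⁻³
The maximum is for GFRP laminate.

GFRP laminate, M = 27.8×10⁻³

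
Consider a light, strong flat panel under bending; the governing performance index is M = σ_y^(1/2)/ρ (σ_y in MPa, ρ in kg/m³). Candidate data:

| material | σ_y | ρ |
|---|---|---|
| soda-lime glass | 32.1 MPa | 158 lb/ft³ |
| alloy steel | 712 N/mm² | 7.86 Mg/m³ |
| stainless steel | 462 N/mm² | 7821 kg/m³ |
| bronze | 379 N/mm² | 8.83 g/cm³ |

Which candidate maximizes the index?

In SI units:
  soda-lime glass: σ_y = 32.10 MPa, ρ = 2531 kg/m³
  alloy steel: σ_y = 712.0 MPa, ρ = 7860 kg/m³
  stainless steel: σ_y = 462.0 MPa, ρ = 7821 kg/m³
  bronze: σ_y = 379.0 MPa, ρ = 8830 kg/m³
  alloy steel: M = 3.39×10⁻³
  stainless steel: M = 2.75×10⁻³
  soda-lime glass: M = 2.24×10⁻³
  bronze: M = 2.20×10⁻³
The maximum is for alloy steel.

alloy steel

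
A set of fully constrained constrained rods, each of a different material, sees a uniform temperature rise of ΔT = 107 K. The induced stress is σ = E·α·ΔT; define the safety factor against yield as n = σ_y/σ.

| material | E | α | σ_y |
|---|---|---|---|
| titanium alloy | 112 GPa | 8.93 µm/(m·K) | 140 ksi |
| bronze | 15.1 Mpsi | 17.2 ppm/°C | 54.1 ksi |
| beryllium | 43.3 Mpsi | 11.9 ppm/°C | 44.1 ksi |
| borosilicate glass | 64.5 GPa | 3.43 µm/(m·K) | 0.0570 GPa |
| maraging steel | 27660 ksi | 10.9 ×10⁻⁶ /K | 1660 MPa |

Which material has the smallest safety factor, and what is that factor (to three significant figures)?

Converting E to GPa, α to ×10⁻⁶/K, σ_y to MPa, then σ and n for each:
  titanium alloy: E = 112.0, α = 8.93, σ_y = 965.3 → σ = 107 MPa, n = 9.02
  bronze: E = 104.1, α = 17.2, σ_y = 373.0 → σ = 192 MPa, n = 1.95
  beryllium: E = 298.5, α = 11.9, σ_y = 304.1 → σ = 380 MPa, n = 0.800
  borosilicate glass: E = 64.50, α = 3.43, σ_y = 57.00 → σ = 23.7 MPa, n = 2.41
  maraging steel: E = 190.7, α = 10.9, σ_y = 1660 → σ = 222 MPa, n = 7.46
Beryllium has the lowest safety factor, n = 0.800.

beryllium, n = 0.800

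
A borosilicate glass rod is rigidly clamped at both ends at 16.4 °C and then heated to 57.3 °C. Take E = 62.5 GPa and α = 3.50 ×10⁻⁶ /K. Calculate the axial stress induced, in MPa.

ΔT = 40.90 K. Constrained thermal stress σ = E·α·ΔT = 62.50×10³ MPa × 3.50×10⁻⁶ × 40.90 = 8.95 MPa (compressive).

8.95 MPa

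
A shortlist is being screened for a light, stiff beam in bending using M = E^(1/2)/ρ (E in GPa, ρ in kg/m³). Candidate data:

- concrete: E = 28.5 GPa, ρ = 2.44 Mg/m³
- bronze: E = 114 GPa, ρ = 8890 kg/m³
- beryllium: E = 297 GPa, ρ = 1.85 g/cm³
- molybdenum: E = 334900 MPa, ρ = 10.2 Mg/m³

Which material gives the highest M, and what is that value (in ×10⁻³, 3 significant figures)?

beryllium, M = 9.32×10⁻³

Normalizing units and computing the index:
  concrete: E = 28.50 GPa, ρ = 2440 kg/m³
  bronze: E = 114.0 GPa, ρ = 8890 kg/m³
  beryllium: E = 297.0 GPa, ρ = 1850 kg/m³
  molybdenum: E = 334.9 GPa, ρ = 10200 kg/m³
  beryllium: M = 9.32×10⁻³
  concrete: M = 2.19×10⁻³
  molybdenum: M = 1.79×10⁻³
  bronze: M = 1.20×10⁻³
The maximum is for beryllium.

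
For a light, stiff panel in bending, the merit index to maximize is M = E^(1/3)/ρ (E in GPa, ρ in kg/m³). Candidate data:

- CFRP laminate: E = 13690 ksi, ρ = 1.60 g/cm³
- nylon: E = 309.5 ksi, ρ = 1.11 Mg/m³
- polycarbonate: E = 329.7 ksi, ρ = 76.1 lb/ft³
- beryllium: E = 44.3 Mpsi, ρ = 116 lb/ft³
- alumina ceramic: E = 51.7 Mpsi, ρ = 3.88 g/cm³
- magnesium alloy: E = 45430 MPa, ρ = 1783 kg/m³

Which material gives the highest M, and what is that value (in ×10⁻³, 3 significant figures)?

Normalizing units and computing the index:
  CFRP laminate: E = 94.39 GPa, ρ = 1600 kg/m³
  nylon: E = 2.134 GPa, ρ = 1110 kg/m³
  polycarbonate: E = 2.273 GPa, ρ = 1219 kg/m³
  beryllium: E = 305.4 GPa, ρ = 1858 kg/m³
  alumina ceramic: E = 356.5 GPa, ρ = 3880 kg/m³
  magnesium alloy: E = 45.43 GPa, ρ = 1783 kg/m³
  beryllium: M = 3.62×10⁻³
  CFRP laminate: M = 2.85×10⁻³
  magnesium alloy: M = 2.00×10⁻³
  alumina ceramic: M = 1.83×10⁻³
  nylon: M = 1.16×10⁻³
  polycarbonate: M = 1.08×10⁻³
Highest index: beryllium.

beryllium, M = 3.62×10⁻³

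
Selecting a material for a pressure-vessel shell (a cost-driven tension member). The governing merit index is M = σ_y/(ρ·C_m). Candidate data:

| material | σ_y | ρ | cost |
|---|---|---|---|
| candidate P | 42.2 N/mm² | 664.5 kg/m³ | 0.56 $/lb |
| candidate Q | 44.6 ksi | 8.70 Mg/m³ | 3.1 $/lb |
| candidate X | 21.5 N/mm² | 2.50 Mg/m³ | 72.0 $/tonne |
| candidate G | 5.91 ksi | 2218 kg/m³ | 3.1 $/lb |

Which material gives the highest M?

In SI units:
  candidate P: σ_y = 42.20 MPa, ρ = 664.5 kg/m³, cost = 1.235 $/kg
  candidate Q: σ_y = 307.5 MPa, ρ = 8700 kg/m³, cost = 6.834 $/kg
  candidate X: σ_y = 21.50 MPa, ρ = 2500 kg/m³, cost = 0.07200 $/kg
  candidate G: σ_y = 40.75 MPa, ρ = 2218 kg/m³, cost = 6.834 $/kg
  candidate X: M = 119 kN·m per $
  candidate P: M = 51.4 kN·m per $
  candidate Q: M = 5.17 kN·m per $
  candidate G: M = 2.69 kN·m per $
Candidate X has the largest M.

candidate X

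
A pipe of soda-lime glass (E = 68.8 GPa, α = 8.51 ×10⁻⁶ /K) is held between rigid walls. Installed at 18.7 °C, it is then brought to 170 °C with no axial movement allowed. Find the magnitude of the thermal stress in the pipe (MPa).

ΔT = 151.3 K. Constrained thermal stress σ = E·α·ΔT = 68.80×10³ MPa × 8.51×10⁻⁶ × 151.3 = 88.6 MPa (compressive).

88.6 MPa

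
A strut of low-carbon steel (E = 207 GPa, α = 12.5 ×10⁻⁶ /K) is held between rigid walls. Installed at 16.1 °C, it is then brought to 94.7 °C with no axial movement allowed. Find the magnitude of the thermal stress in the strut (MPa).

ΔT = 78.60 K. Constrained thermal stress σ = E·α·ΔT = 207.0×10³ MPa × 12.5×10⁻⁶ × 78.60 = 203 MPa (compressive).

203 MPa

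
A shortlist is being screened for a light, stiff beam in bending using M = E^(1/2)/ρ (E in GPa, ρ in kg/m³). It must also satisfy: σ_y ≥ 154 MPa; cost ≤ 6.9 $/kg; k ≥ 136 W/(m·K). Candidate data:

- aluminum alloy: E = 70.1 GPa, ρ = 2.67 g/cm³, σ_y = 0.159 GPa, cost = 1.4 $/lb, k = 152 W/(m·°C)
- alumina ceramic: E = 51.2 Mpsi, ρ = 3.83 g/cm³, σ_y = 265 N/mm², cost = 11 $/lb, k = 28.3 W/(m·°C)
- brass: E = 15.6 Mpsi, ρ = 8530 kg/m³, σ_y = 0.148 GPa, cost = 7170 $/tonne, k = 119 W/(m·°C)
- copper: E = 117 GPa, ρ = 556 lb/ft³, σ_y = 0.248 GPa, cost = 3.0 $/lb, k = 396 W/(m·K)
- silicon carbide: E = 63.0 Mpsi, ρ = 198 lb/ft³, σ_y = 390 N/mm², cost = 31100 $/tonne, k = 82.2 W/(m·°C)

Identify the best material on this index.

Screen on constraints: σ_y ≥ 154 MPa; cost ≤ 6.9 $/kg; k ≥ 136 W/(m·K). Survivors: aluminum alloy, copper.
In SI units:
  aluminum alloy: E = 70.10 GPa, ρ = 2670 kg/m³
  copper: E = 117.0 GPa, ρ = 8906 kg/m³
  aluminum alloy: M = 3.14×10⁻³
  copper: M = 1.21×10⁻³
Aluminum alloy has the largest M.

aluminum alloy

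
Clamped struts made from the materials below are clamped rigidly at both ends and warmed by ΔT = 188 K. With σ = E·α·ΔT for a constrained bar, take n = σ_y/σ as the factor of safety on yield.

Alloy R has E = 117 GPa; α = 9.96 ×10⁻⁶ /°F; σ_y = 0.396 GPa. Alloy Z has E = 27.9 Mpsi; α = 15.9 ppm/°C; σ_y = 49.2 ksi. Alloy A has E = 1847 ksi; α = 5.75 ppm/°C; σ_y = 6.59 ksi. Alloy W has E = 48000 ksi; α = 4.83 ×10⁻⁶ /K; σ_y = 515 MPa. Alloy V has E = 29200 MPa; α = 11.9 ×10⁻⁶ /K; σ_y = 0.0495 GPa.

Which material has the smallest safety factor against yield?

With everything in SI (GPa, ×10⁻⁶/K, MPa):
  alloy R: E = 117.0, α = 17.9, σ_y = 396.0 → σ = 394 MPa, n = 1.00
  alloy Z: E = 192.4, α = 15.9, σ_y = 339.2 → σ = 575 MPa, n = 0.590
  alloy A: E = 12.73, α = 5.75, σ_y = 45.44 → σ = 13.8 MPa, n = 3.30
  alloy W: E = 330.9, α = 4.83, σ_y = 515.0 → σ = 301 MPa, n = 1.71
  alloy V: E = 29.20, α = 11.9, σ_y = 49.50 → σ = 65.3 MPa, n = 0.758
Smallest n: alloy Z with n = 0.590.

alloy Z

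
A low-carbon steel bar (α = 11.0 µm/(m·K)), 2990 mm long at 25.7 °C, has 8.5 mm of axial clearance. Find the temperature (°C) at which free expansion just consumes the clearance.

284 °C

α·L₀·ΔT = 8.5 mm ⇒ ΔT = 8.5 / (11.0×10⁻⁶ × 2990.0) = 258.4 K.
T = 25.7 + 258.4 = 284.1 °C.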